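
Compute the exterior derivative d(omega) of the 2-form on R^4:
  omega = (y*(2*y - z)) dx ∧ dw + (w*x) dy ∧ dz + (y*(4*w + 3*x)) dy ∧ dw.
d(omega) = (-y + z) dx ∧ dy ∧ dw + (y) dx ∧ dz ∧ dw + (w) dx ∧ dy ∧ dz + (x) dy ∧ dz ∧ dw

For a 2-form omega = sum_{i<j} g_{ij} dx_i ∧ dx_j, the exterior derivative is
  d(omega) = sum_{i<j} d(g_{ij}) ∧ dx_i ∧ dx_j = sum_{i<j, k} (∂g_{ij}/∂x_k) dx_k ∧ dx_i ∧ dx_j.
Expand each term, using dx_k ∧ dx_i ∧ dx_j = sgn(permutation) dx_{(a)} ∧ dx_{(b)} ∧ dx_{(c)} with (a < b < c) sorted:
  d(y*(2*y - z)) includes (∂/∂y)(y*(2*y - z)) dy = (4*y - z) dy, which multiplied by dx ∧ dw gives (-4*y + z) dx ∧ dy ∧ dw
  d(y*(2*y - z)) includes (∂/∂z)(y*(2*y - z)) dz = (-y) dz, which multiplied by dx ∧ dw gives (y) dx ∧ dz ∧ dw
  d(w*x) includes (∂/∂x)(w*x) dx = (w) dx, which multiplied by dy ∧ dz gives (w) dx ∧ dy ∧ dz
  d(w*x) includes (∂/∂w)(w*x) dw = (x) dw, which multiplied by dy ∧ dz gives (x) dy ∧ dz ∧ dw
  d(y*(4*w + 3*x)) includes (∂/∂x)(y*(4*w + 3*x)) dx = (3*y) dx, which multiplied by dy ∧ dw gives (3*y) dx ∧ dy ∧ dw
Collecting like 3-forms: d(omega) = (-y + z) dx ∧ dy ∧ dw + (y) dx ∧ dz ∧ dw + (w) dx ∧ dy ∧ dz + (x) dy ∧ dz ∧ dw.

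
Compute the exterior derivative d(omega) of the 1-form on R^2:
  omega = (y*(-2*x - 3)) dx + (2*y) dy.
d(omega) = (2*x + 3) dx ∧ dy

For a 1-form omega = sum_i f_i dx_i, the exterior derivative is
  d(omega) = sum_{i < j} (∂f_j/∂x_i - ∂f_i/∂x_j) dx_i ∧ dx_j.
  coefficient of dx ∧ dy: ∂f_2/∂x - ∂f_1/∂y = ∂(2*y)/∂x - ∂(y*(-2*x - 3))/∂y = 2*x + 3
Assembling: d(omega) = (2*x + 3) dx ∧ dy.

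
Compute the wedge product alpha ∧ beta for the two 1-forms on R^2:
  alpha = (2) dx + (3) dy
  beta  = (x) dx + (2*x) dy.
alpha ∧ beta = (x) dx ∧ dy

Distribute the wedge, using dx_i ∧ dx_j = -dx_j ∧ dx_i and dx_i ∧ dx_i = 0. For each pair (i, j) with i < j, the coefficient of dx_i ∧ dx_j in alpha ∧ beta is (alpha_i * beta_j - alpha_j * beta_i). Collecting: alpha ∧ beta = (x) dx ∧ dy.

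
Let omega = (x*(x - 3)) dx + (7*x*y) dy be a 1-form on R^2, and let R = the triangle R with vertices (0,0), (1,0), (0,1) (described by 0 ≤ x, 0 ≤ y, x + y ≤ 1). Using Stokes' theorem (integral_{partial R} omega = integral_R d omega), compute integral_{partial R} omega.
integral_(partial R) omega = 7/6

Stokes: integral_partial_R omega = integral_R d omega with d omega = (∂Q/∂x - ∂P/∂y) dx ∧ dy.
  ∂Q/∂x = 7*y
  ∂P/∂y = 0
  integrand = ∂Q/∂x - ∂P/∂y = 7*y.
Integrating over R: integral_0^1 integral_0^{1-x} (7*y) dy dx = 7/6.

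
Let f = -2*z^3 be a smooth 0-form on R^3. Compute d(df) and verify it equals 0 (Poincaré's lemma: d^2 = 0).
d(df) = 0

Step 1: df = sum_i (∂f/∂x_i) dx_i = (0) dx + (0) dy + (-6*z^2) dz.
Step 2: Apply d again. Using the 1-form formula, the coefficient of dx ∧ dy in d(df) is ∂^2 f/∂x ∂y - ∂^2 f/∂y ∂x = (0) - (0) = 0 (equality of mixed partials for smooth f).
Similarly for dx ∧ dz and dy ∧ dz — all coefficients vanish. So d(df) = 0.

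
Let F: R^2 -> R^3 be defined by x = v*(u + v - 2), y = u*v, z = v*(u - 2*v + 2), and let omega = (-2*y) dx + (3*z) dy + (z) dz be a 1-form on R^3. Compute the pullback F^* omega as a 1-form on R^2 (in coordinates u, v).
F^* omega = (2*v^2*(u - 4*v + 4)) du + (2*v*(u^2 - 8*u*v + 7*u + 4*v^2 - 6*v + 2)) dv

Using F^*(f dg) = (f ∘ F) d(g ∘ F), substitute each coordinate x_i by F_i(u, v) in f_i, and replace dx_i by d F_i = (∂F_i/∂u) du + (∂F_i/∂v) dv.
  For the x component: f_1(F) = -2*u*v; d F_1 = (v) du + (u + 2*v - 2) dv
  For the y component: f_2(F) = 3*v*(u - 2*v + 2); d F_2 = (v) du + (u) dv
  For the z component: f_3(F) = v*(u - 2*v + 2); d F_3 = (v) du + (u - 4*v + 2) dv
Combining and collecting du, dv coefficients:
  coeff of du: 2*v^2*(u - 4*v + 4)
  coeff of dv: 2*v*(u^2 - 8*u*v + 7*u + 4*v^2 - 6*v + 2)
F^* omega = (2*v^2*(u - 4*v + 4)) du + (2*v*(u^2 - 8*u*v + 7*u + 4*v^2 - 6*v + 2)) dv.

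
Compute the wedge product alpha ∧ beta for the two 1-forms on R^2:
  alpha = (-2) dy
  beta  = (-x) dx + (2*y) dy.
alpha ∧ beta = (-2*x) dx ∧ dy

Distribute the wedge, using dx_i ∧ dx_j = -dx_j ∧ dx_i and dx_i ∧ dx_i = 0. For each pair (i, j) with i < j, the coefficient of dx_i ∧ dx_j in alpha ∧ beta is (alpha_i * beta_j - alpha_j * beta_i). Collecting: alpha ∧ beta = (-2*x) dx ∧ dy.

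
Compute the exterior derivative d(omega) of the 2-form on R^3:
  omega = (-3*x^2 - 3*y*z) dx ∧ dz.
d(omega) = (3*z) dx ∧ dy ∧ dz

For a 2-form omega = sum_{i<j} g_{ij} dx_i ∧ dx_j, the exterior derivative is
  d(omega) = sum_{i<j} d(g_{ij}) ∧ dx_i ∧ dx_j = sum_{i<j, k} (∂g_{ij}/∂x_k) dx_k ∧ dx_i ∧ dx_j.
Expand each term, using dx_k ∧ dx_i ∧ dx_j = sgn(permutation) dx_{(a)} ∧ dx_{(b)} ∧ dx_{(c)} with (a < b < c) sorted:
  d(-3*x^2 - 3*y*z) includes (∂/∂y)(-3*x^2 - 3*y*z) dy = (-3*z) dy, which multiplied by dx ∧ dz gives (3*z) dx ∧ dy ∧ dz
Collecting like 3-forms: d(omega) = (3*z) dx ∧ dy ∧ dz.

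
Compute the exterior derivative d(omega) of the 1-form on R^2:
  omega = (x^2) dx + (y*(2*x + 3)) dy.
d(omega) = (2*y) dx ∧ dy

For a 1-form omega = sum_i f_i dx_i, the exterior derivative is
  d(omega) = sum_{i < j} (∂f_j/∂x_i - ∂f_i/∂x_j) dx_i ∧ dx_j.
  coefficient of dx ∧ dy: ∂f_2/∂x - ∂f_1/∂y = ∂(y*(2*x + 3))/∂x - ∂(x^2)/∂y = 2*y
Assembling: d(omega) = (2*y) dx ∧ dy.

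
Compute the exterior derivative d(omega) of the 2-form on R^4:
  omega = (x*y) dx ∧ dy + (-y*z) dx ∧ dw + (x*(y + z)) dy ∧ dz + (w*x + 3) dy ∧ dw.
d(omega) = (w + z) dx ∧ dy ∧ dw + (y) dx ∧ dz ∧ dw + (y + z) dx ∧ dy ∧ dz

For a 2-form omega = sum_{i<j} g_{ij} dx_i ∧ dx_j, the exterior derivative is
  d(omega) = sum_{i<j} d(g_{ij}) ∧ dx_i ∧ dx_j = sum_{i<j, k} (∂g_{ij}/∂x_k) dx_k ∧ dx_i ∧ dx_j.
Expand each term, using dx_k ∧ dx_i ∧ dx_j = sgn(permutation) dx_{(a)} ∧ dx_{(b)} ∧ dx_{(c)} with (a < b < c) sorted:
  d(-y*z) includes (∂/∂y)(-y*z) dy = (-z) dy, which multiplied by dx ∧ dw gives (z) dx ∧ dy ∧ dw
  d(-y*z) includes (∂/∂z)(-y*z) dz = (-y) dz, which multiplied by dx ∧ dw gives (y) dx ∧ dz ∧ dw
  d(x*(y + z)) includes (∂/∂x)(x*(y + z)) dx = (y + z) dx, which multiplied by dy ∧ dz gives (y + z) dx ∧ dy ∧ dz
  d(w*x + 3) includes (∂/∂x)(w*x + 3) dx = (w) dx, which multiplied by dy ∧ dw gives (w) dx ∧ dy ∧ dw
Collecting like 3-forms: d(omega) = (w + z) dx ∧ dy ∧ dw + (y) dx ∧ dz ∧ dw + (y + z) dx ∧ dy ∧ dz.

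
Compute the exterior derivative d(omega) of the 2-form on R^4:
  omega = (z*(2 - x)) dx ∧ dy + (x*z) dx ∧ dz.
d(omega) = (2 - x) dx ∧ dy ∧ dz

For a 2-form omega = sum_{i<j} g_{ij} dx_i ∧ dx_j, the exterior derivative is
  d(omega) = sum_{i<j} d(g_{ij}) ∧ dx_i ∧ dx_j = sum_{i<j, k} (∂g_{ij}/∂x_k) dx_k ∧ dx_i ∧ dx_j.
Expand each term, using dx_k ∧ dx_i ∧ dx_j = sgn(permutation) dx_{(a)} ∧ dx_{(b)} ∧ dx_{(c)} with (a < b < c) sorted:
  d(z*(2 - x)) includes (∂/∂z)(z*(2 - x)) dz = (2 - x) dz, which multiplied by dx ∧ dy gives (2 - x) dx ∧ dy ∧ dz
Collecting like 3-forms: d(omega) = (2 - x) dx ∧ dy ∧ dz.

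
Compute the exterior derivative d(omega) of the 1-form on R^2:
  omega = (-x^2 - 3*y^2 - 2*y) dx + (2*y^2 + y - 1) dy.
d(omega) = (6*y + 2) dx ∧ dy

For a 1-form omega = sum_i f_i dx_i, the exterior derivative is
  d(omega) = sum_{i < j} (∂f_j/∂x_i - ∂f_i/∂x_j) dx_i ∧ dx_j.
  coefficient of dx ∧ dy: ∂f_2/∂x - ∂f_1/∂y = ∂(2*y^2 + y - 1)/∂x - ∂(-x^2 - 3*y^2 - 2*y)/∂y = 6*y + 2
Assembling: d(omega) = (6*y + 2) dx ∧ dy.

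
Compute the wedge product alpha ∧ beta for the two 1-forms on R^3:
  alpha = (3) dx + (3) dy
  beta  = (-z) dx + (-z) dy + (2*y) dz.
alpha ∧ beta = (6*y) dx ∧ dz + (6*y) dy ∧ dz

Distribute the wedge, using dx_i ∧ dx_j = -dx_j ∧ dx_i and dx_i ∧ dx_i = 0. For each pair (i, j) with i < j, the coefficient of dx_i ∧ dx_j in alpha ∧ beta is (alpha_i * beta_j - alpha_j * beta_i). Collecting: alpha ∧ beta = (6*y) dx ∧ dz + (6*y) dy ∧ dz.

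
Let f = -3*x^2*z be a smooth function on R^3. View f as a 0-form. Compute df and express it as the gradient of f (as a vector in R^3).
df = (-6*x*z) dx + (0) dy + (-3*x^2) dz; grad f = (-6*x*z, 0, -3*x^2)

For a 0-form f, d f = (∂f/∂x) dx + (∂f/∂y) dy + (∂f/∂z) dz. The components of the vector representation are exactly the entries of grad f in Cartesian coordinates:
  ∂f/∂x = -6*x*z
  ∂f/∂y = 0
  ∂f/∂z = -3*x^2.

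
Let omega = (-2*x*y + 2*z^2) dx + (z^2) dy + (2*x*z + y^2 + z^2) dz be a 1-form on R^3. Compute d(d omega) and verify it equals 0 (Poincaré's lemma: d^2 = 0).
d(d omega) = 0

Step 1: d omega = sum_{i<j} (∂f_j/∂x_i - ∂f_i/∂x_j) dx_i ∧ dx_j:
  coeff of dx ∧ dy: 2*x
  coeff of dx ∧ dz: -2*z
  coeff of dy ∧ dz: 2*y - 2*z
Step 2: Apply d again to each 2-form coefficient. The only possible 3-form in R^3 is dx ∧ dy ∧ dz, with coefficient
  ∂(coeff of dy∧dz)/∂x - ∂(coeff of dx∧dz)/∂y + ∂(coeff of dx∧dy)/∂z
  = ∂/∂x (2*y - 2*z) - ∂/∂y (-2*z) + ∂/∂z (2*x).
Each of these terms simplifies to sums of mixed partials that cancel in pairs. The result is 0 (by equality of mixed partials for smooth functions — Schwarz / Clairaut).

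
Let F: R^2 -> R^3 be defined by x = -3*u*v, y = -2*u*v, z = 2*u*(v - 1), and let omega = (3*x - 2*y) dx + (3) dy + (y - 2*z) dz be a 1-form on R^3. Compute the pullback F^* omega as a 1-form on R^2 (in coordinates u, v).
F^* omega = (3*u*v^2 + 20*u*v - 8*u - 6*v) du + (u*(3*u*v + 8*u - 6)) dv

Using F^*(f dg) = (f ∘ F) d(g ∘ F), substitute each coordinate x_i by F_i(u, v) in f_i, and replace dx_i by d F_i = (∂F_i/∂u) du + (∂F_i/∂v) dv.
  For the x component: f_1(F) = -5*u*v; d F_1 = (-3*v) du + (-3*u) dv
  For the y component: f_2(F) = 3; d F_2 = (-2*v) du + (-2*u) dv
  For the z component: f_3(F) = 2*u*(2 - 3*v); d F_3 = (2*v - 2) du + (2*u) dv
Combining and collecting du, dv coefficients:
  coeff of du: 3*u*v^2 + 20*u*v - 8*u - 6*v
  coeff of dv: u*(3*u*v + 8*u - 6)
F^* omega = (3*u*v^2 + 20*u*v - 8*u - 6*v) du + (u*(3*u*v + 8*u - 6)) dv.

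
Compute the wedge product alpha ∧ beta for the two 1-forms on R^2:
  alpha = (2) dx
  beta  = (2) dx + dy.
alpha ∧ beta = (2) dx ∧ dy

Distribute the wedge, using dx_i ∧ dx_j = -dx_j ∧ dx_i and dx_i ∧ dx_i = 0. For each pair (i, j) with i < j, the coefficient of dx_i ∧ dx_j in alpha ∧ beta is (alpha_i * beta_j - alpha_j * beta_i). Collecting: alpha ∧ beta = (2) dx ∧ dy.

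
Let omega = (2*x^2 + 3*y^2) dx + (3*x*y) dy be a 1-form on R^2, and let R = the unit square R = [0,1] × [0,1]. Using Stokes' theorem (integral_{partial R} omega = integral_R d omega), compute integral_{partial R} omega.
integral_(partial R) omega = -3/2

Stokes: integral_partial_R omega = integral_R d omega with d omega = (∂Q/∂x - ∂P/∂y) dx ∧ dy.
  ∂Q/∂x = 3*y
  ∂P/∂y = 6*y
  integrand = ∂Q/∂x - ∂P/∂y = -3*y.
Integrating over R: integral_0^1 integral_0^1 (-3*y) dx dy = -3/2.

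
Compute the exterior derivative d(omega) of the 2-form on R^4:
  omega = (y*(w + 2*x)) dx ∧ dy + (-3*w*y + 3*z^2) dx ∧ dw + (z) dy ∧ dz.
d(omega) = (3*w + y) dx ∧ dy ∧ dw + (-6*z) dx ∧ dz ∧ dw

For a 2-form omega = sum_{i<j} g_{ij} dx_i ∧ dx_j, the exterior derivative is
  d(omega) = sum_{i<j} d(g_{ij}) ∧ dx_i ∧ dx_j = sum_{i<j, k} (∂g_{ij}/∂x_k) dx_k ∧ dx_i ∧ dx_j.
Expand each term, using dx_k ∧ dx_i ∧ dx_j = sgn(permutation) dx_{(a)} ∧ dx_{(b)} ∧ dx_{(c)} with (a < b < c) sorted:
  d(y*(w + 2*x)) includes (∂/∂w)(y*(w + 2*x)) dw = (y) dw, which multiplied by dx ∧ dy gives (y) dx ∧ dy ∧ dw
  d(-3*w*y + 3*z^2) includes (∂/∂y)(-3*w*y + 3*z^2) dy = (-3*w) dy, which multiplied by dx ∧ dw gives (3*w) dx ∧ dy ∧ dw
  d(-3*w*y + 3*z^2) includes (∂/∂z)(-3*w*y + 3*z^2) dz = (6*z) dz, which multiplied by dx ∧ dw gives (-6*z) dx ∧ dz ∧ dw
Collecting like 3-forms: d(omega) = (3*w + y) dx ∧ dy ∧ dw + (-6*z) dx ∧ dz ∧ dw.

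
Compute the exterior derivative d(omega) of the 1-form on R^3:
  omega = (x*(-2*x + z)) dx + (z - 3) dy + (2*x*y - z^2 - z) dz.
d(omega) = (-x + 2*y) dx ∧ dz + (2*x - 1) dy ∧ dz

For a 1-form omega = sum_i f_i dx_i, the exterior derivative is
  d(omega) = sum_{i < j} (∂f_j/∂x_i - ∂f_i/∂x_j) dx_i ∧ dx_j.
  coefficient of dx ∧ dz: ∂f_3/∂x - ∂f_1/∂z = ∂(2*x*y - z^2 - z)/∂x - ∂(x*(-2*x + z))/∂z = -x + 2*y
  coefficient of dy ∧ dz: ∂f_3/∂y - ∂f_2/∂z = ∂(2*x*y - z^2 - z)/∂y - ∂(z - 3)/∂z = 2*x - 1
Assembling: d(omega) = (-x + 2*y) dx ∧ dz + (2*x - 1) dy ∧ dz.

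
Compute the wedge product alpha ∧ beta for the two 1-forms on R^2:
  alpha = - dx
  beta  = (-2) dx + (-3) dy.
alpha ∧ beta = (3) dx ∧ dy

Distribute the wedge, using dx_i ∧ dx_j = -dx_j ∧ dx_i and dx_i ∧ dx_i = 0. For each pair (i, j) with i < j, the coefficient of dx_i ∧ dx_j in alpha ∧ beta is (alpha_i * beta_j - alpha_j * beta_i). Collecting: alpha ∧ beta = (3) dx ∧ dy.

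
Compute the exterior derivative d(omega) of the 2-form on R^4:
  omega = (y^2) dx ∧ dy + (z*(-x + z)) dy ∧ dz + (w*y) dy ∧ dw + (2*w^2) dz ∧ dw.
d(omega) = (-z) dx ∧ dy ∧ dz

For a 2-form omega = sum_{i<j} g_{ij} dx_i ∧ dx_j, the exterior derivative is
  d(omega) = sum_{i<j} d(g_{ij}) ∧ dx_i ∧ dx_j = sum_{i<j, k} (∂g_{ij}/∂x_k) dx_k ∧ dx_i ∧ dx_j.
Expand each term, using dx_k ∧ dx_i ∧ dx_j = sgn(permutation) dx_{(a)} ∧ dx_{(b)} ∧ dx_{(c)} with (a < b < c) sorted:
  d(z*(-x + z)) includes (∂/∂x)(z*(-x + z)) dx = (-z) dx, which multiplied by dy ∧ dz gives (-z) dx ∧ dy ∧ dz
Collecting like 3-forms: d(omega) = (-z) dx ∧ dy ∧ dz.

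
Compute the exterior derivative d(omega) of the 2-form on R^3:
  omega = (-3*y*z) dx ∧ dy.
d(omega) = (-3*y) dx ∧ dy ∧ dz

For a 2-form omega = sum_{i<j} g_{ij} dx_i ∧ dx_j, the exterior derivative is
  d(omega) = sum_{i<j} d(g_{ij}) ∧ dx_i ∧ dx_j = sum_{i<j, k} (∂g_{ij}/∂x_k) dx_k ∧ dx_i ∧ dx_j.
Expand each term, using dx_k ∧ dx_i ∧ dx_j = sgn(permutation) dx_{(a)} ∧ dx_{(b)} ∧ dx_{(c)} with (a < b < c) sorted:
  d(-3*y*z) includes (∂/∂z)(-3*y*z) dz = (-3*y) dz, which multiplied by dx ∧ dy gives (-3*y) dx ∧ dy ∧ dz
Collecting like 3-forms: d(omega) = (-3*y) dx ∧ dy ∧ dz.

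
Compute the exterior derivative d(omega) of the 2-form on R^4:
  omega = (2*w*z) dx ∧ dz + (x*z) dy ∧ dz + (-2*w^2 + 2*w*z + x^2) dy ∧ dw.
d(omega) = (2*z) dx ∧ dz ∧ dw + (z) dx ∧ dy ∧ dz + (2*x) dx ∧ dy ∧ dw + (-2*w) dy ∧ dz ∧ dw

For a 2-form omega = sum_{i<j} g_{ij} dx_i ∧ dx_j, the exterior derivative is
  d(omega) = sum_{i<j} d(g_{ij}) ∧ dx_i ∧ dx_j = sum_{i<j, k} (∂g_{ij}/∂x_k) dx_k ∧ dx_i ∧ dx_j.
Expand each term, using dx_k ∧ dx_i ∧ dx_j = sgn(permutation) dx_{(a)} ∧ dx_{(b)} ∧ dx_{(c)} with (a < b < c) sorted:
  d(2*w*z) includes (∂/∂w)(2*w*z) dw = (2*z) dw, which multiplied by dx ∧ dz gives (2*z) dx ∧ dz ∧ dw
  d(x*z) includes (∂/∂x)(x*z) dx = (z) dx, which multiplied by dy ∧ dz gives (z) dx ∧ dy ∧ dz
  d(-2*w^2 + 2*w*z + x^2) includes (∂/∂x)(-2*w^2 + 2*w*z + x^2) dx = (2*x) dx, which multiplied by dy ∧ dw gives (2*x) dx ∧ dy ∧ dw
  d(-2*w^2 + 2*w*z + x^2) includes (∂/∂z)(-2*w^2 + 2*w*z + x^2) dz = (2*w) dz, which multiplied by dy ∧ dw gives (-2*w) dy ∧ dz ∧ dw
Collecting like 3-forms: d(omega) = (2*z) dx ∧ dz ∧ dw + (z) dx ∧ dy ∧ dz + (2*x) dx ∧ dy ∧ dw + (-2*w) dy ∧ dz ∧ dw.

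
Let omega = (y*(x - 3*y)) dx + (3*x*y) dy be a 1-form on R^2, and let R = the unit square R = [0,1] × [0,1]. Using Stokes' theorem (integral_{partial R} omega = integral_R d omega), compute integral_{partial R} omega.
integral_(partial R) omega = 4

Stokes: integral_partial_R omega = integral_R d omega with d omega = (∂Q/∂x - ∂P/∂y) dx ∧ dy.
  ∂Q/∂x = 3*y
  ∂P/∂y = x - 6*y
  integrand = ∂Q/∂x - ∂P/∂y = -x + 9*y.
Integrating over R: integral_0^1 integral_0^1 (-x + 9*y) dx dy = 4.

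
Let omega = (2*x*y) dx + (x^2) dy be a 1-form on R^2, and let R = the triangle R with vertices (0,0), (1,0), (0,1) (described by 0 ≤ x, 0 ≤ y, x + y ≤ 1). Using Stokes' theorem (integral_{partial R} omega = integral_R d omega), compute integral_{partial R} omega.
integral_(partial R) omega = 0

Stokes: integral_partial_R omega = integral_R d omega with d omega = (∂Q/∂x - ∂P/∂y) dx ∧ dy.
  ∂Q/∂x = 2*x
  ∂P/∂y = 2*x
  integrand = ∂Q/∂x - ∂P/∂y = 0.
Integrating over R: integral_0^1 integral_0^{1-x} (0) dy dx = 0.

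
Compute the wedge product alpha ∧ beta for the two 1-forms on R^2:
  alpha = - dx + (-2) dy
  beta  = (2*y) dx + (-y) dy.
alpha ∧ beta = (5*y) dx ∧ dy

Distribute the wedge, using dx_i ∧ dx_j = -dx_j ∧ dx_i and dx_i ∧ dx_i = 0. For each pair (i, j) with i < j, the coefficient of dx_i ∧ dx_j in alpha ∧ beta is (alpha_i * beta_j - alpha_j * beta_i). Collecting: alpha ∧ beta = (5*y) dx ∧ dy.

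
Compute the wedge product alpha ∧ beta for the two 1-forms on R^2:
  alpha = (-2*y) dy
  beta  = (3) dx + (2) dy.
alpha ∧ beta = (6*y) dx ∧ dy

Distribute the wedge, using dx_i ∧ dx_j = -dx_j ∧ dx_i and dx_i ∧ dx_i = 0. For each pair (i, j) with i < j, the coefficient of dx_i ∧ dx_j in alpha ∧ beta is (alpha_i * beta_j - alpha_j * beta_i). Collecting: alpha ∧ beta = (6*y) dx ∧ dy.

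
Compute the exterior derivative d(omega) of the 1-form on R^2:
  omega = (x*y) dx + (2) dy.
d(omega) = (-x) dx ∧ dy

For a 1-form omega = sum_i f_i dx_i, the exterior derivative is
  d(omega) = sum_{i < j} (∂f_j/∂x_i - ∂f_i/∂x_j) dx_i ∧ dx_j.
  coefficient of dx ∧ dy: ∂f_2/∂x - ∂f_1/∂y = ∂(2)/∂x - ∂(x*y)/∂y = -x
Assembling: d(omega) = (-x) dx ∧ dy.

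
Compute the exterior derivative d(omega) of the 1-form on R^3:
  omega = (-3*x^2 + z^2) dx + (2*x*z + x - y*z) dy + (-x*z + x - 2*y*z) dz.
d(omega) = (2*z + 1) dx ∧ dy + (1 - 3*z) dx ∧ dz + (-2*x + y - 2*z) dy ∧ dz

For a 1-form omega = sum_i f_i dx_i, the exterior derivative is
  d(omega) = sum_{i < j} (∂f_j/∂x_i - ∂f_i/∂x_j) dx_i ∧ dx_j.
  coefficient of dx ∧ dy: ∂f_2/∂x - ∂f_1/∂y = ∂(2*x*z + x - y*z)/∂x - ∂(-3*x^2 + z^2)/∂y = 2*z + 1
  coefficient of dx ∧ dz: ∂f_3/∂x - ∂f_1/∂z = ∂(-x*z + x - 2*y*z)/∂x - ∂(-3*x^2 + z^2)/∂z = 1 - 3*z
  coefficient of dy ∧ dz: ∂f_3/∂y - ∂f_2/∂z = ∂(-x*z + x - 2*y*z)/∂y - ∂(2*x*z + x - y*z)/∂z = -2*x + y - 2*z
Assembling: d(omega) = (2*z + 1) dx ∧ dy + (1 - 3*z) dx ∧ dz + (-2*x + y - 2*z) dy ∧ dz.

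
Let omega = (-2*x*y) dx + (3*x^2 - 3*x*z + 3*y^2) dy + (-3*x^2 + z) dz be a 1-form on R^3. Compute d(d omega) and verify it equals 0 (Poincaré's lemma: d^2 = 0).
d(d omega) = 0

Step 1: d omega = sum_{i<j} (∂f_j/∂x_i - ∂f_i/∂x_j) dx_i ∧ dx_j:
  coeff of dx ∧ dy: 8*x - 3*z
  coeff of dx ∧ dz: -6*x
  coeff of dy ∧ dz: 3*x
Step 2: Apply d again to each 2-form coefficient. The only possible 3-form in R^3 is dx ∧ dy ∧ dz, with coefficient
  ∂(coeff of dy∧dz)/∂x - ∂(coeff of dx∧dz)/∂y + ∂(coeff of dx∧dy)/∂z
  = ∂/∂x (3*x) - ∂/∂y (-6*x) + ∂/∂z (8*x - 3*z).
Each of these terms simplifies to sums of mixed partials that cancel in pairs. The result is 0 (by equality of mixed partials for smooth functions — Schwarz / Clairaut).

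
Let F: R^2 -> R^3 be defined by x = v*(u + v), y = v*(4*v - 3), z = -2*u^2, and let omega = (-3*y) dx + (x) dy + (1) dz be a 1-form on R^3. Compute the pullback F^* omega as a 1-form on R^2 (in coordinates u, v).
F^* omega = (-4*u - 12*v^3 + 9*v^2) du + (v*(-4*u*v + 6*u - 16*v^2 + 15*v)) dv

Using F^*(f dg) = (f ∘ F) d(g ∘ F), substitute each coordinate x_i by F_i(u, v) in f_i, and replace dx_i by d F_i = (∂F_i/∂u) du + (∂F_i/∂v) dv.
  For the x component: f_1(F) = 3*v*(3 - 4*v); d F_1 = (v) du + (u + 2*v) dv
  For the y component: f_2(F) = v*(u + v); d F_2 = (0) du + (8*v - 3) dv
  For the z component: f_3(F) = 1; d F_3 = (-4*u) du + (0) dv
Combining and collecting du, dv coefficients:
  coeff of du: -4*u - 12*v^3 + 9*v^2
  coeff of dv: v*(-4*u*v + 6*u - 16*v^2 + 15*v)
F^* omega = (-4*u - 12*v^3 + 9*v^2) du + (v*(-4*u*v + 6*u - 16*v^2 + 15*v)) dv.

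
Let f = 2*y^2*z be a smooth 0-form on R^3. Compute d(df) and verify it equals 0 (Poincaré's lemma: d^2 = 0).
d(df) = 0

Step 1: df = sum_i (∂f/∂x_i) dx_i = (0) dx + (4*y*z) dy + (2*y^2) dz.
Step 2: Apply d again. Using the 1-form formula, the coefficient of dx ∧ dy in d(df) is ∂^2 f/∂x ∂y - ∂^2 f/∂y ∂x = (0) - (0) = 0 (equality of mixed partials for smooth f).
Similarly for dx ∧ dz and dy ∧ dz — all coefficients vanish. So d(df) = 0.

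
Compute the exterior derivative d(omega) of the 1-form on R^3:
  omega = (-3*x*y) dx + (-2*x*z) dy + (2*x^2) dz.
d(omega) = (3*x - 2*z) dx ∧ dy + (4*x) dx ∧ dz + (2*x) dy ∧ dz

For a 1-form omega = sum_i f_i dx_i, the exterior derivative is
  d(omega) = sum_{i < j} (∂f_j/∂x_i - ∂f_i/∂x_j) dx_i ∧ dx_j.
  coefficient of dx ∧ dy: ∂f_2/∂x - ∂f_1/∂y = ∂(-2*x*z)/∂x - ∂(-3*x*y)/∂y = 3*x - 2*z
  coefficient of dx ∧ dz: ∂f_3/∂x - ∂f_1/∂z = ∂(2*x^2)/∂x - ∂(-3*x*y)/∂z = 4*x
  coefficient of dy ∧ dz: ∂f_3/∂y - ∂f_2/∂z = ∂(2*x^2)/∂y - ∂(-2*x*z)/∂z = 2*x
Assembling: d(omega) = (3*x - 2*z) dx ∧ dy + (4*x) dx ∧ dz + (2*x) dy ∧ dz.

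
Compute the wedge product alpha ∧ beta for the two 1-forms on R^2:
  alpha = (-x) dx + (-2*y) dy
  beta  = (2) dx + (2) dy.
alpha ∧ beta = (-2*x + 4*y) dx ∧ dy

Distribute the wedge, using dx_i ∧ dx_j = -dx_j ∧ dx_i and dx_i ∧ dx_i = 0. For each pair (i, j) with i < j, the coefficient of dx_i ∧ dx_j in alpha ∧ beta is (alpha_i * beta_j - alpha_j * beta_i). Collecting: alpha ∧ beta = (-2*x + 4*y) dx ∧ dy.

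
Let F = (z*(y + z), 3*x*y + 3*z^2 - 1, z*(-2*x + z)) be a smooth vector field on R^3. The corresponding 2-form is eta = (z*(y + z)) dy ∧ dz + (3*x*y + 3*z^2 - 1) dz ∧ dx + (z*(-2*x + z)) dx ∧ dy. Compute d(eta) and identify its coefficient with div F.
d(eta) = (x + 2*z) dx ∧ dy ∧ dz; div F = x + 2*z

For a 2-form in R^3 of the form above, applying d gives a 3-form with coefficient ∂P/∂x + ∂Q/∂y + ∂R/∂z:
  ∂P/∂x = 0
  ∂Q/∂y = 3*x
  ∂R/∂z = -2*x + 2*z
Sum = x + 2*z, which is exactly div F.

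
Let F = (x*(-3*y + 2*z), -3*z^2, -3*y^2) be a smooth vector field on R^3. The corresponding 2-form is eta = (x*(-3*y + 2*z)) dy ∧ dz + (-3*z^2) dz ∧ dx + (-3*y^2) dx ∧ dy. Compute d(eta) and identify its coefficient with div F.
d(eta) = (-3*y + 2*z) dx ∧ dy ∧ dz; div F = -3*y + 2*z

For a 2-form in R^3 of the form above, applying d gives a 3-form with coefficient ∂P/∂x + ∂Q/∂y + ∂R/∂z:
  ∂P/∂x = -3*y + 2*z
  ∂Q/∂y = 0
  ∂R/∂z = 0
Sum = -3*y + 2*z, which is exactly div F.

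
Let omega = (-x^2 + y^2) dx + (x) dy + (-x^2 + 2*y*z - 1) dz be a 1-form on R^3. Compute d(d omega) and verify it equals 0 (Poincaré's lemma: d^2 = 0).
d(d omega) = 0

Step 1: d omega = sum_{i<j} (∂f_j/∂x_i - ∂f_i/∂x_j) dx_i ∧ dx_j:
  coeff of dx ∧ dy: 1 - 2*y
  coeff of dx ∧ dz: -2*x
  coeff of dy ∧ dz: 2*z
Step 2: Apply d again to each 2-form coefficient. The only possible 3-form in R^3 is dx ∧ dy ∧ dz, with coefficient
  ∂(coeff of dy∧dz)/∂x - ∂(coeff of dx∧dz)/∂y + ∂(coeff of dx∧dy)/∂z
  = ∂/∂x (2*z) - ∂/∂y (-2*x) + ∂/∂z (1 - 2*y).
Each of these terms simplifies to sums of mixed partials that cancel in pairs. The result is 0 (by equality of mixed partials for smooth functions — Schwarz / Clairaut).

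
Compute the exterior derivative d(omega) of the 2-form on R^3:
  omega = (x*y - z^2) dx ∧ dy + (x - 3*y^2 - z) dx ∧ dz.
d(omega) = (6*y - 2*z) dx ∧ dy ∧ dz

For a 2-form omega = sum_{i<j} g_{ij} dx_i ∧ dx_j, the exterior derivative is
  d(omega) = sum_{i<j} d(g_{ij}) ∧ dx_i ∧ dx_j = sum_{i<j, k} (∂g_{ij}/∂x_k) dx_k ∧ dx_i ∧ dx_j.
Expand each term, using dx_k ∧ dx_i ∧ dx_j = sgn(permutation) dx_{(a)} ∧ dx_{(b)} ∧ dx_{(c)} with (a < b < c) sorted:
  d(x*y - z^2) includes (∂/∂z)(x*y - z^2) dz = (-2*z) dz, which multiplied by dx ∧ dy gives (-2*z) dx ∧ dy ∧ dz
  d(x - 3*y^2 - z) includes (∂/∂y)(x - 3*y^2 - z) dy = (-6*y) dy, which multiplied by dx ∧ dz gives (6*y) dx ∧ dy ∧ dz
Collecting like 3-forms: d(omega) = (6*y - 2*z) dx ∧ dy ∧ dz.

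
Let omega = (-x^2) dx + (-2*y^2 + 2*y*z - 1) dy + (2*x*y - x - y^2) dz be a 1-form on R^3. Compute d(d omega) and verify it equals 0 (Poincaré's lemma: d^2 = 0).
d(d omega) = 0

Step 1: d omega = sum_{i<j} (∂f_j/∂x_i - ∂f_i/∂x_j) dx_i ∧ dx_j:
  coeff of dx ∧ dy: 0
  coeff of dx ∧ dz: 2*y - 1
  coeff of dy ∧ dz: 2*x - 4*y
Step 2: Apply d again to each 2-form coefficient. The only possible 3-form in R^3 is dx ∧ dy ∧ dz, with coefficient
  ∂(coeff of dy∧dz)/∂x - ∂(coeff of dx∧dz)/∂y + ∂(coeff of dx∧dy)/∂z
  = ∂/∂x (2*x - 4*y) - ∂/∂y (2*y - 1) + ∂/∂z (0).
Each of these terms simplifies to sums of mixed partials that cancel in pairs. The result is 0 (by equality of mixed partials for smooth functions — Schwarz / Clairaut).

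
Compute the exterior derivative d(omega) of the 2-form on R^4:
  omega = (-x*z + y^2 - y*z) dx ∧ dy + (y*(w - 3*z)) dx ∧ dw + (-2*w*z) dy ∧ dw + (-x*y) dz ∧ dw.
d(omega) = (-x - y) dx ∧ dy ∧ dz + (-w + 3*z) dx ∧ dy ∧ dw + (2*y) dx ∧ dz ∧ dw + (2*w - x) dy ∧ dz ∧ dw

For a 2-form omega = sum_{i<j} g_{ij} dx_i ∧ dx_j, the exterior derivative is
  d(omega) = sum_{i<j} d(g_{ij}) ∧ dx_i ∧ dx_j = sum_{i<j, k} (∂g_{ij}/∂x_k) dx_k ∧ dx_i ∧ dx_j.
Expand each term, using dx_k ∧ dx_i ∧ dx_j = sgn(permutation) dx_{(a)} ∧ dx_{(b)} ∧ dx_{(c)} with (a < b < c) sorted:
  d(-x*z + y^2 - y*z) includes (∂/∂z)(-x*z + y^2 - y*z) dz = (-x - y) dz, which multiplied by dx ∧ dy gives (-x - y) dx ∧ dy ∧ dz
  d(y*(w - 3*z)) includes (∂/∂y)(y*(w - 3*z)) dy = (w - 3*z) dy, which multiplied by dx ∧ dw gives (-w + 3*z) dx ∧ dy ∧ dw
  d(y*(w - 3*z)) includes (∂/∂z)(y*(w - 3*z)) dz = (-3*y) dz, which multiplied by dx ∧ dw gives (3*y) dx ∧ dz ∧ dw
  d(-2*w*z) includes (∂/∂z)(-2*w*z) dz = (-2*w) dz, which multiplied by dy ∧ dw gives (2*w) dy ∧ dz ∧ dw
  d(-x*y) includes (∂/∂x)(-x*y) dx = (-y) dx, which multiplied by dz ∧ dw gives (-y) dx ∧ dz ∧ dw
  d(-x*y) includes (∂/∂y)(-x*y) dy = (-x) dy, which multiplied by dz ∧ dw gives (-x) dy ∧ dz ∧ dw
Collecting like 3-forms: d(omega) = (-x - y) dx ∧ dy ∧ dz + (-w + 3*z) dx ∧ dy ∧ dw + (2*y) dx ∧ dz ∧ dw + (2*w - x) dy ∧ dz ∧ dw.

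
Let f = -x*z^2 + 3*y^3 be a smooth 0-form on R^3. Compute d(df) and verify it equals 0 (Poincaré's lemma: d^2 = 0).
d(df) = 0

Step 1: df = sum_i (∂f/∂x_i) dx_i = (-z^2) dx + (9*y^2) dy + (-2*x*z) dz.
Step 2: Apply d again. Using the 1-form formula, the coefficient of dx ∧ dy in d(df) is ∂^2 f/∂x ∂y - ∂^2 f/∂y ∂x = (0) - (0) = 0 (equality of mixed partials for smooth f).
Similarly for dx ∧ dz and dy ∧ dz — all coefficients vanish. So d(df) = 0.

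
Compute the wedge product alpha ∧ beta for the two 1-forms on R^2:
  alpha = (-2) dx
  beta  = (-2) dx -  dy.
alpha ∧ beta = (2) dx ∧ dy

Distribute the wedge, using dx_i ∧ dx_j = -dx_j ∧ dx_i and dx_i ∧ dx_i = 0. For each pair (i, j) with i < j, the coefficient of dx_i ∧ dx_j in alpha ∧ beta is (alpha_i * beta_j - alpha_j * beta_i). Collecting: alpha ∧ beta = (2) dx ∧ dy.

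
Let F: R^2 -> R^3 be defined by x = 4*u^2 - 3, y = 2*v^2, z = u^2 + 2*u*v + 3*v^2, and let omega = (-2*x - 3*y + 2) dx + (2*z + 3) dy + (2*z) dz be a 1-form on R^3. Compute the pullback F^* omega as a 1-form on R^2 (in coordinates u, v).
F^* omega = (-60*u^3 + 12*u^2*v - 28*u*v^2 + 64*u + 12*v^3) du + (4*u^3 + 28*u^2*v + 52*u*v^2 + 60*v^3 + 12*v) dv

Using F^*(f dg) = (f ∘ F) d(g ∘ F), substitute each coordinate x_i by F_i(u, v) in f_i, and replace dx_i by d F_i = (∂F_i/∂u) du + (∂F_i/∂v) dv.
  For the x component: f_1(F) = -8*u^2 - 6*v^2 + 8; d F_1 = (8*u) du + (0) dv
  For the y component: f_2(F) = 2*u^2 + 4*u*v + 6*v^2 + 3; d F_2 = (0) du + (4*v) dv
  For the z component: f_3(F) = 2*u^2 + 4*u*v + 6*v^2; d F_3 = (2*u + 2*v) du + (2*u + 6*v) dv
Combining and collecting du, dv coefficients:
  coeff of du: -60*u^3 + 12*u^2*v - 28*u*v^2 + 64*u + 12*v^3
  coeff of dv: 4*u^3 + 28*u^2*v + 52*u*v^2 + 60*v^3 + 12*v
F^* omega = (-60*u^3 + 12*u^2*v - 28*u*v^2 + 64*u + 12*v^3) du + (4*u^3 + 28*u^2*v + 52*u*v^2 + 60*v^3 + 12*v) dv.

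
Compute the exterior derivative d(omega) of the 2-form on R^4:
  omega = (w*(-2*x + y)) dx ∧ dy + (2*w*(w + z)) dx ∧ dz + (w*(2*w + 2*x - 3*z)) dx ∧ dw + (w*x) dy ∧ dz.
d(omega) = (-2*x + y) dx ∧ dy ∧ dw + (7*w + 2*z) dx ∧ dz ∧ dw + (w) dx ∧ dy ∧ dz + (x) dy ∧ dz ∧ dw

For a 2-form omega = sum_{i<j} g_{ij} dx_i ∧ dx_j, the exterior derivative is
  d(omega) = sum_{i<j} d(g_{ij}) ∧ dx_i ∧ dx_j = sum_{i<j, k} (∂g_{ij}/∂x_k) dx_k ∧ dx_i ∧ dx_j.
Expand each term, using dx_k ∧ dx_i ∧ dx_j = sgn(permutation) dx_{(a)} ∧ dx_{(b)} ∧ dx_{(c)} with (a < b < c) sorted:
  d(w*(-2*x + y)) includes (∂/∂w)(w*(-2*x + y)) dw = (-2*x + y) dw, which multiplied by dx ∧ dy gives (-2*x + y) dx ∧ dy ∧ dw
  d(2*w*(w + z)) includes (∂/∂w)(2*w*(w + z)) dw = (4*w + 2*z) dw, which multiplied by dx ∧ dz gives (4*w + 2*z) dx ∧ dz ∧ dw
  d(w*(2*w + 2*x - 3*z)) includes (∂/∂z)(w*(2*w + 2*x - 3*z)) dz = (-3*w) dz, which multiplied by dx ∧ dw gives (3*w) dx ∧ dz ∧ dw
  d(w*x) includes (∂/∂x)(w*x) dx = (w) dx, which multiplied by dy ∧ dz gives (w) dx ∧ dy ∧ dz
  d(w*x) includes (∂/∂w)(w*x) dw = (x) dw, which multiplied by dy ∧ dz gives (x) dy ∧ dz ∧ dw
Collecting like 3-forms: d(omega) = (-2*x + y) dx ∧ dy ∧ dw + (7*w + 2*z) dx ∧ dz ∧ dw + (w) dx ∧ dy ∧ dz + (x) dy ∧ dz ∧ dw.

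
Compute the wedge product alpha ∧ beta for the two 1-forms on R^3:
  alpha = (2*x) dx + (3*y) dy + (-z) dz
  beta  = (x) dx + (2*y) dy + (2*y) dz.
alpha ∧ beta = (x*y) dx ∧ dy + (x*(4*y + z)) dx ∧ dz + (2*y*(3*y + z)) dy ∧ dz

Distribute the wedge, using dx_i ∧ dx_j = -dx_j ∧ dx_i and dx_i ∧ dx_i = 0. For each pair (i, j) with i < j, the coefficient of dx_i ∧ dx_j in alpha ∧ beta is (alpha_i * beta_j - alpha_j * beta_i). Collecting: alpha ∧ beta = (x*y) dx ∧ dy + (x*(4*y + z)) dx ∧ dz + (2*y*(3*y + z)) dy ∧ dz.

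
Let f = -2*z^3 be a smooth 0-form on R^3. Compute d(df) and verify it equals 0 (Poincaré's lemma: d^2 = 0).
d(df) = 0

Step 1: df = sum_i (∂f/∂x_i) dx_i = (0) dx + (0) dy + (-6*z^2) dz.
Step 2: Apply d again. Using the 1-form formula, the coefficient of dx ∧ dy in d(df) is ∂^2 f/∂x ∂y - ∂^2 f/∂y ∂x = (0) - (0) = 0 (equality of mixed partials for smooth f).
Similarly for dx ∧ dz and dy ∧ dz — all coefficients vanish. So d(df) = 0.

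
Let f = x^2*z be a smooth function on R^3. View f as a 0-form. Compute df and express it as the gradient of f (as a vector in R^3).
df = (2*x*z) dx + (0) dy + (x^2) dz; grad f = (2*x*z, 0, x^2)

For a 0-form f, d f = (∂f/∂x) dx + (∂f/∂y) dy + (∂f/∂z) dz. The components of the vector representation are exactly the entries of grad f in Cartesian coordinates:
  ∂f/∂x = 2*x*z
  ∂f/∂y = 0
  ∂f/∂z = x^2.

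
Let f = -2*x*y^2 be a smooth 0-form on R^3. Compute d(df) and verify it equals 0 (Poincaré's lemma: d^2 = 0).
d(df) = 0

Step 1: df = sum_i (∂f/∂x_i) dx_i = (-2*y^2) dx + (-4*x*y) dy + (0) dz.
Step 2: Apply d again. Using the 1-form formula, the coefficient of dx ∧ dy in d(df) is ∂^2 f/∂x ∂y - ∂^2 f/∂y ∂x = (-4*y) - (-4*y) = 0 (equality of mixed partials for smooth f).
Similarly for dx ∧ dz and dy ∧ dz — all coefficients vanish. So d(df) = 0.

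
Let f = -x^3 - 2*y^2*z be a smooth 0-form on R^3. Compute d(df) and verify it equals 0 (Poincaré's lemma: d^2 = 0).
d(df) = 0

Step 1: df = sum_i (∂f/∂x_i) dx_i = (-3*x^2) dx + (-4*y*z) dy + (-2*y^2) dz.
Step 2: Apply d again. Using the 1-form formula, the coefficient of dx ∧ dy in d(df) is ∂^2 f/∂x ∂y - ∂^2 f/∂y ∂x = (0) - (0) = 0 (equality of mixed partials for smooth f).
Similarly for dx ∧ dz and dy ∧ dz — all coefficients vanish. So d(df) = 0.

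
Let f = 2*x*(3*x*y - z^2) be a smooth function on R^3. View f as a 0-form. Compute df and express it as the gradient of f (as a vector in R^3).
df = (12*x*y - 2*z^2) dx + (6*x^2) dy + (-4*x*z) dz; grad f = (12*x*y - 2*z^2, 6*x^2, -4*x*z)

For a 0-form f, d f = (∂f/∂x) dx + (∂f/∂y) dy + (∂f/∂z) dz. The components of the vector representation are exactly the entries of grad f in Cartesian coordinates:
  ∂f/∂x = 12*x*y - 2*z^2
  ∂f/∂y = 6*x^2
  ∂f/∂z = -4*x*z.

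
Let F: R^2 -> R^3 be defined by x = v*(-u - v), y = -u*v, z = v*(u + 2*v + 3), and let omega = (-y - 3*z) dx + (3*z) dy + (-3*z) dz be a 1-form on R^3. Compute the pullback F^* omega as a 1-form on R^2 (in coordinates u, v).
F^* omega = (v^2*(-4*u - 6*v - 9)) du + (v*(-4*u^2 - 14*u*v - 18*u - 12*v^2 - 36*v - 27)) dv

Using F^*(f dg) = (f ∘ F) d(g ∘ F), substitute each coordinate x_i by F_i(u, v) in f_i, and replace dx_i by d F_i = (∂F_i/∂u) du + (∂F_i/∂v) dv.
  For the x component: f_1(F) = v*(-2*u - 6*v - 9); d F_1 = (-v) du + (-u - 2*v) dv
  For the y component: f_2(F) = 3*v*(u + 2*v + 3); d F_2 = (-v) du + (-u) dv
  For the z component: f_3(F) = 3*v*(-u - 2*v - 3); d F_3 = (v) du + (u + 4*v + 3) dv
Combining and collecting du, dv coefficients:
  coeff of du: v^2*(-4*u - 6*v - 9)
  coeff of dv: v*(-4*u^2 - 14*u*v - 18*u - 12*v^2 - 36*v - 27)
F^* omega = (v^2*(-4*u - 6*v - 9)) du + (v*(-4*u^2 - 14*u*v - 18*u - 12*v^2 - 36*v - 27)) dv.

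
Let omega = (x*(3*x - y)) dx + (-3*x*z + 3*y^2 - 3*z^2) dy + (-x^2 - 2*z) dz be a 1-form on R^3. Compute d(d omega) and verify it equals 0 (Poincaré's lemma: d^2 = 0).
d(d omega) = 0

Step 1: d omega = sum_{i<j} (∂f_j/∂x_i - ∂f_i/∂x_j) dx_i ∧ dx_j:
  coeff of dx ∧ dy: x - 3*z
  coeff of dx ∧ dz: -2*x
  coeff of dy ∧ dz: 3*x + 6*z
Step 2: Apply d again to each 2-form coefficient. The only possible 3-form in R^3 is dx ∧ dy ∧ dz, with coefficient
  ∂(coeff of dy∧dz)/∂x - ∂(coeff of dx∧dz)/∂y + ∂(coeff of dx∧dy)/∂z
  = ∂/∂x (3*x + 6*z) - ∂/∂y (-2*x) + ∂/∂z (x - 3*z).
Each of these terms simplifies to sums of mixed partials that cancel in pairs. The result is 0 (by equality of mixed partials for smooth functions — Schwarz / Clairaut).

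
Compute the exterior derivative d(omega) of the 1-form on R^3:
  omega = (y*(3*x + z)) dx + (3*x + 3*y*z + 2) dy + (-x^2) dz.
d(omega) = (-3*x - z + 3) dx ∧ dy + (-2*x - y) dx ∧ dz + (-3*y) dy ∧ dz

For a 1-form omega = sum_i f_i dx_i, the exterior derivative is
  d(omega) = sum_{i < j} (∂f_j/∂x_i - ∂f_i/∂x_j) dx_i ∧ dx_j.
  coefficient of dx ∧ dy: ∂f_2/∂x - ∂f_1/∂y = ∂(3*x + 3*y*z + 2)/∂x - ∂(y*(3*x + z))/∂y = -3*x - z + 3
  coefficient of dx ∧ dz: ∂f_3/∂x - ∂f_1/∂z = ∂(-x^2)/∂x - ∂(y*(3*x + z))/∂z = -2*x - y
  coefficient of dy ∧ dz: ∂f_3/∂y - ∂f_2/∂z = ∂(-x^2)/∂y - ∂(3*x + 3*y*z + 2)/∂z = -3*y
Assembling: d(omega) = (-3*x - z + 3) dx ∧ dy + (-2*x - y) dx ∧ dz + (-3*y) dy ∧ dz.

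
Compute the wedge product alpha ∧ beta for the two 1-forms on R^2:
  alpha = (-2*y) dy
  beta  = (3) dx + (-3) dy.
alpha ∧ beta = (6*y) dx ∧ dy

Distribute the wedge, using dx_i ∧ dx_j = -dx_j ∧ dx_i and dx_i ∧ dx_i = 0. For each pair (i, j) with i < j, the coefficient of dx_i ∧ dx_j in alpha ∧ beta is (alpha_i * beta_j - alpha_j * beta_i). Collecting: alpha ∧ beta = (6*y) dx ∧ dy.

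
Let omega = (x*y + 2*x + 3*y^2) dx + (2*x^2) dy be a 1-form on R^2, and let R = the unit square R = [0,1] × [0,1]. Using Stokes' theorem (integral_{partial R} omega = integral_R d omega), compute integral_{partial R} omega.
integral_(partial R) omega = -3/2

Stokes: integral_partial_R omega = integral_R d omega with d omega = (∂Q/∂x - ∂P/∂y) dx ∧ dy.
  ∂Q/∂x = 4*x
  ∂P/∂y = x + 6*y
  integrand = ∂Q/∂x - ∂P/∂y = 3*x - 6*y.
Integrating over R: integral_0^1 integral_0^1 (3*x - 6*y) dx dy = -3/2.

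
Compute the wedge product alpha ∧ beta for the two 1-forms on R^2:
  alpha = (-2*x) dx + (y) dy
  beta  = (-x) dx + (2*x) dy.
alpha ∧ beta = (x*(-4*x + y)) dx ∧ dy

Distribute the wedge, using dx_i ∧ dx_j = -dx_j ∧ dx_i and dx_i ∧ dx_i = 0. For each pair (i, j) with i < j, the coefficient of dx_i ∧ dx_j in alpha ∧ beta is (alpha_i * beta_j - alpha_j * beta_i). Collecting: alpha ∧ beta = (x*(-4*x + y)) dx ∧ dy.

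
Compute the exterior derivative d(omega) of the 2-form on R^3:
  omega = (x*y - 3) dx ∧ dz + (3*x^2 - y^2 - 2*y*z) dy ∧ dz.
d(omega) = (5*x) dx ∧ dy ∧ dz

For a 2-form omega = sum_{i<j} g_{ij} dx_i ∧ dx_j, the exterior derivative is
  d(omega) = sum_{i<j} d(g_{ij}) ∧ dx_i ∧ dx_j = sum_{i<j, k} (∂g_{ij}/∂x_k) dx_k ∧ dx_i ∧ dx_j.
Expand each term, using dx_k ∧ dx_i ∧ dx_j = sgn(permutation) dx_{(a)} ∧ dx_{(b)} ∧ dx_{(c)} with (a < b < c) sorted:
  d(x*y - 3) includes (∂/∂y)(x*y - 3) dy = (x) dy, which multiplied by dx ∧ dz gives (-x) dx ∧ dy ∧ dz
  d(3*x^2 - y^2 - 2*y*z) includes (∂/∂x)(3*x^2 - y^2 - 2*y*z) dx = (6*x) dx, which multiplied by dy ∧ dz gives (6*x) dx ∧ dy ∧ dz
Collecting like 3-forms: d(omega) = (5*x) dx ∧ dy ∧ dz.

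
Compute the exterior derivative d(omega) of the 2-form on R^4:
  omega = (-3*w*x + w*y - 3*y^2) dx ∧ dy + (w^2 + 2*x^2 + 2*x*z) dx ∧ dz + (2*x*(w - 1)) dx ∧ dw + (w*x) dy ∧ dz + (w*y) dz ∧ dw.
d(omega) = (-3*x + y) dx ∧ dy ∧ dw + (2*w) dx ∧ dz ∧ dw + (w) dx ∧ dy ∧ dz + (w + x) dy ∧ dz ∧ dw

For a 2-form omega = sum_{i<j} g_{ij} dx_i ∧ dx_j, the exterior derivative is
  d(omega) = sum_{i<j} d(g_{ij}) ∧ dx_i ∧ dx_j = sum_{i<j, k} (∂g_{ij}/∂x_k) dx_k ∧ dx_i ∧ dx_j.
Expand each term, using dx_k ∧ dx_i ∧ dx_j = sgn(permutation) dx_{(a)} ∧ dx_{(b)} ∧ dx_{(c)} with (a < b < c) sorted:
  d(-3*w*x + w*y - 3*y^2) includes (∂/∂w)(-3*w*x + w*y - 3*y^2) dw = (-3*x + y) dw, which multiplied by dx ∧ dy gives (-3*x + y) dx ∧ dy ∧ dw
  d(w^2 + 2*x^2 + 2*x*z) includes (∂/∂w)(w^2 + 2*x^2 + 2*x*z) dw = (2*w) dw, which multiplied by dx ∧ dz gives (2*w) dx ∧ dz ∧ dw
  d(w*x) includes (∂/∂x)(w*x) dx = (w) dx, which multiplied by dy ∧ dz gives (w) dx ∧ dy ∧ dz
  d(w*x) includes (∂/∂w)(w*x) dw = (x) dw, which multiplied by dy ∧ dz gives (x) dy ∧ dz ∧ dw
  d(w*y) includes (∂/∂y)(w*y) dy = (w) dy, which multiplied by dz ∧ dw gives (w) dy ∧ dz ∧ dw
Collecting like 3-forms: d(omega) = (-3*x + y) dx ∧ dy ∧ dw + (2*w) dx ∧ dz ∧ dw + (w) dx ∧ dy ∧ dz + (w + x) dy ∧ dz ∧ dw.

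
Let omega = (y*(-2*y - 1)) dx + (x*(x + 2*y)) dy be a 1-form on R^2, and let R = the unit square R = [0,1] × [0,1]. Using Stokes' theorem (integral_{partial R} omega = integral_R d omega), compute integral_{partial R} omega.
integral_(partial R) omega = 5

Stokes: integral_partial_R omega = integral_R d omega with d omega = (∂Q/∂x - ∂P/∂y) dx ∧ dy.
  ∂Q/∂x = 2*x + 2*y
  ∂P/∂y = -4*y - 1
  integrand = ∂Q/∂x - ∂P/∂y = 2*x + 6*y + 1.
Integrating over R: integral_0^1 integral_0^1 (2*x + 6*y + 1) dx dy = 5.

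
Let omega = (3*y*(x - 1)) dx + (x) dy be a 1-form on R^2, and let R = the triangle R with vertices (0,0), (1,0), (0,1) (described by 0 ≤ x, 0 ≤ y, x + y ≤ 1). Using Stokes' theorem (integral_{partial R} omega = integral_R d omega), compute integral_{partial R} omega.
integral_(partial R) omega = 3/2

Stokes: integral_partial_R omega = integral_R d omega with d omega = (∂Q/∂x - ∂P/∂y) dx ∧ dy.
  ∂Q/∂x = 1
  ∂P/∂y = 3*x - 3
  integrand = ∂Q/∂x - ∂P/∂y = 4 - 3*x.
Integrating over R: integral_0^1 integral_0^{1-x} (4 - 3*x) dy dx = 3/2.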